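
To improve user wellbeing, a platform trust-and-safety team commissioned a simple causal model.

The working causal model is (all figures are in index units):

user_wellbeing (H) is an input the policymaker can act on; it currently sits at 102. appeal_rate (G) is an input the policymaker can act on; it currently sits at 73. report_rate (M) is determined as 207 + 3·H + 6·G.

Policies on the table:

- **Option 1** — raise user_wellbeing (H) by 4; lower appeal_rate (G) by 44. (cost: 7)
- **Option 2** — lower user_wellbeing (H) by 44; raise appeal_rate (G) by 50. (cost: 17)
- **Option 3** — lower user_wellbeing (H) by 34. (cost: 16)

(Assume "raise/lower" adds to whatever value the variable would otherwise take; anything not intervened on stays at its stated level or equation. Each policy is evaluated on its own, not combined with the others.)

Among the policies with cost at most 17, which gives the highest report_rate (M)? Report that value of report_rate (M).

Option 1 (H + 4, G − 44):
  H = 102 + 4 = 106
  G = 73 − 44 = 29
  M = 207 + 3·106 + 6·29 = 699
Option 2 (H − 44, G + 50):
  H = 102 − 44 = 58
  G = 73 + 50 = 123
  M = 207 + 3·58 + 6·123 = 1119
Option 3 (H − 34):
  H = 102 − 34 = 68
  G = 73
  M = 207 + 3·68 + 6·73 = 849
Comparing — Option 1: M=699, Option 2: M=1119, Option 3: M=849. Highest is 1119 (Option 2).

1119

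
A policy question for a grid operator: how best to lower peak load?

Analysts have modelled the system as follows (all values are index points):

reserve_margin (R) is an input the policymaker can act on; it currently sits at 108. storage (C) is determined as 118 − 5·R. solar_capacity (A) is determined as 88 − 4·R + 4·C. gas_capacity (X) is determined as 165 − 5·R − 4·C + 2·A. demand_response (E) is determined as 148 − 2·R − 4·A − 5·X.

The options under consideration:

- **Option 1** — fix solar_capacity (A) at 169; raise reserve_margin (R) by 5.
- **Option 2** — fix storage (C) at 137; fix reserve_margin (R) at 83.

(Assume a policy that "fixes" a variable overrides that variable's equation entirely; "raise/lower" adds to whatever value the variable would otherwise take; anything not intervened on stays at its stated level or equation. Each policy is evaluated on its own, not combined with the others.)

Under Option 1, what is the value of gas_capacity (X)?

Option 1 (A := 169, R + 5):
  R = 108 + 5 = 113
  C = 118 − 5·113 = -447
  A = 169
  X = 165 − 5·113 − 4·(-447) + 2·169 = 1726

1726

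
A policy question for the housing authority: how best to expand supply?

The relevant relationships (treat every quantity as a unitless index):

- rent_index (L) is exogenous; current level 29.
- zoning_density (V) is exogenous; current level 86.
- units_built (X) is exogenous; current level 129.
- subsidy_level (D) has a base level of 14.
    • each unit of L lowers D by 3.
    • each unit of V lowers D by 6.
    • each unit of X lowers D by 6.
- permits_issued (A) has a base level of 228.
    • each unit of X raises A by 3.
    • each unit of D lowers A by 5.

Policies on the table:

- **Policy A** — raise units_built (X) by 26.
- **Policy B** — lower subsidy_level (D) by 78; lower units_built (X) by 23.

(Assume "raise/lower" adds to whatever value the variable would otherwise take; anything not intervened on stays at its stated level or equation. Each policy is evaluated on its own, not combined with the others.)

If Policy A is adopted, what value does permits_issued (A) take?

Policy A (X + 26):
  L = 29
  V = 86
  X = 129 + 26 = 155
  D = 14 − 3·29 − 6·86 − 6·155 = -1519
  A = 228 + 3·155 − 5·(-1519) = 8288

8288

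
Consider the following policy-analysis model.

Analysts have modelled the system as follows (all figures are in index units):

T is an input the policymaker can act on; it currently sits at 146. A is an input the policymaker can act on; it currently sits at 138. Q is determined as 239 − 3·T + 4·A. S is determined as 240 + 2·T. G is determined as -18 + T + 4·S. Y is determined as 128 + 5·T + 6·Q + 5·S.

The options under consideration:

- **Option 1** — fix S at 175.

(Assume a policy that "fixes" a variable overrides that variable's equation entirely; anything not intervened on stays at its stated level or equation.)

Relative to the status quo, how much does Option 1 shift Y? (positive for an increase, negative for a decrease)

-1785

Baseline:
  T = 146
  A = 138
  Q = 239 − 3·146 + 4·138 = 353
  S = 240 + 2·146 = 532
  Y = 128 + 5·146 + 6·353 + 5·532 = 5636
Option 1 (S := 175):
  T = 146
  A = 138
  Q = 239 − 3·146 + 4·138 = 353
  S = 175
  Y = 128 + 5·146 + 6·353 + 5·175 = 3851
Change in Y: 3851 − 5636 = -1785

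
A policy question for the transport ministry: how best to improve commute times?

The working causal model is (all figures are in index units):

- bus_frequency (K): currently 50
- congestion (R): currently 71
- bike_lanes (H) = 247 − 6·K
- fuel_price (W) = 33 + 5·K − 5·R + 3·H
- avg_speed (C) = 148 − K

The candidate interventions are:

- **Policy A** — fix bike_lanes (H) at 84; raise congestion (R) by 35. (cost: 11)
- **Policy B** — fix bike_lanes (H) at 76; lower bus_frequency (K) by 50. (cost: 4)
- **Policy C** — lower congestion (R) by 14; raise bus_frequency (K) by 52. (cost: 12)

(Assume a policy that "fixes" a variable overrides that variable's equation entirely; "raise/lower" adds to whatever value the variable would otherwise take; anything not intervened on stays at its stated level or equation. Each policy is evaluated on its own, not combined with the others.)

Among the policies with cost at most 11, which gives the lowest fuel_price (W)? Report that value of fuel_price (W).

-94

Policy A (H := 84, R + 35):
  K = 50
  R = 71 + 35 = 106
  H = 84
  W = 33 + 5·50 − 5·106 + 3·84 = 5
Policy B (H := 76, K − 50):
  K = 50 − 50 = 0
  R = 71
  H = 76
  W = 33 + 5·0 − 5·71 + 3·76 = -94
Comparing — Policy A: W=5, Policy B: W=-94. Lowest is -94 (Policy B).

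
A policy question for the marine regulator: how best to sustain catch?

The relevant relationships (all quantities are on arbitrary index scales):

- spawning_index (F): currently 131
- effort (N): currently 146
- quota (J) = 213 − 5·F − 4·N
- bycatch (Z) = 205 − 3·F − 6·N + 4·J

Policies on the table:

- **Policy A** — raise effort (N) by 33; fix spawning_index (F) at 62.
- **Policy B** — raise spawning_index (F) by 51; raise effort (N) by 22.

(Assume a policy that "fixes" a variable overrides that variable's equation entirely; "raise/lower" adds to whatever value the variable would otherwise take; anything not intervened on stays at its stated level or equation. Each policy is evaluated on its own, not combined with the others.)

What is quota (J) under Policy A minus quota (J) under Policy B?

Policy A (N + 33, F := 62):
  F = 62
  N = 146 + 33 = 179
  J = 213 − 5·62 − 4·179 = -813
Policy B (F + 51, N + 22):
  F = 131 + 51 = 182
  N = 146 + 22 = 168
  J = 213 − 5·182 − 4·168 = -1369
J: -813 − (-1369) = 556

556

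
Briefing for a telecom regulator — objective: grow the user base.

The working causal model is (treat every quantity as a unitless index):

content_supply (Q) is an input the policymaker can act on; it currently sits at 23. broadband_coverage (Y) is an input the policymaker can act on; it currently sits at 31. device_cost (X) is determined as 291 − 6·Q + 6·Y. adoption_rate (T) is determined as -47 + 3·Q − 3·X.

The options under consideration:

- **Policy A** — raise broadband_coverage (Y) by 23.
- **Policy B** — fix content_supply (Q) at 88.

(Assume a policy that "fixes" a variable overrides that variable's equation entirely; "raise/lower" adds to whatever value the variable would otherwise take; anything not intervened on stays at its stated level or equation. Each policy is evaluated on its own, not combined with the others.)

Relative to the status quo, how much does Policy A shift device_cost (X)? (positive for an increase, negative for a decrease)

138

Baseline:
  Q = 23
  Y = 31
  X = 291 − 6·23 + 6·31 = 339
Policy A (Y + 23):
  Q = 23
  Y = 31 + 23 = 54
  X = 291 − 6·23 + 6·54 = 477
Change in X: 477 − 339 = 138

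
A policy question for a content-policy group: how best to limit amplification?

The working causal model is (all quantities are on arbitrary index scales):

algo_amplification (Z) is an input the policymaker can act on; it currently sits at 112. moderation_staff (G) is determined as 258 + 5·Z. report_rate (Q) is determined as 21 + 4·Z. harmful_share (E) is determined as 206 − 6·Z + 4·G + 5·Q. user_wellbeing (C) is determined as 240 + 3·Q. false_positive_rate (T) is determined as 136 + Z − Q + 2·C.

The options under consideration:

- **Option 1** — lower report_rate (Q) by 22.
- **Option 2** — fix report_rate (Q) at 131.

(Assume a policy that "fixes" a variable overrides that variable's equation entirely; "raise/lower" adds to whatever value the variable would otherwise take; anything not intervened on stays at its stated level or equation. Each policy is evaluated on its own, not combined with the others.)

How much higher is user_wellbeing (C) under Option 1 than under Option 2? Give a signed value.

948

Option 1 (Q − 22):
  Z = 112
  Q = 21 + 4·112 (−22 from intervention) = 447
  C = 240 + 3·447 = 1581
Option 2 (Q := 131):
  Z = 112
  Q = 131
  C = 240 + 3·131 = 633
C: 1581 − 633 = 948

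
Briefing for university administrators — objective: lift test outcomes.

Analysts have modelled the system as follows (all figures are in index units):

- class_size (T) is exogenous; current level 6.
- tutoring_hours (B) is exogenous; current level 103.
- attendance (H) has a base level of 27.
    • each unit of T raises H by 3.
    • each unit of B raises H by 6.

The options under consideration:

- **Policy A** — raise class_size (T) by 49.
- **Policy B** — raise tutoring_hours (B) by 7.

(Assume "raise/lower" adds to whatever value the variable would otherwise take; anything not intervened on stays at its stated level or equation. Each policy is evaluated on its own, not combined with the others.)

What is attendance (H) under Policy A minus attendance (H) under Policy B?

105

Policy A (T + 49):
  T = 6 + 49 = 55
  B = 103
  H = 27 + 3·55 + 6·103 = 810
Policy B (B + 7):
  T = 6
  B = 103 + 7 = 110
  H = 27 + 3·6 + 6·110 = 705
H: 810 − 705 = 105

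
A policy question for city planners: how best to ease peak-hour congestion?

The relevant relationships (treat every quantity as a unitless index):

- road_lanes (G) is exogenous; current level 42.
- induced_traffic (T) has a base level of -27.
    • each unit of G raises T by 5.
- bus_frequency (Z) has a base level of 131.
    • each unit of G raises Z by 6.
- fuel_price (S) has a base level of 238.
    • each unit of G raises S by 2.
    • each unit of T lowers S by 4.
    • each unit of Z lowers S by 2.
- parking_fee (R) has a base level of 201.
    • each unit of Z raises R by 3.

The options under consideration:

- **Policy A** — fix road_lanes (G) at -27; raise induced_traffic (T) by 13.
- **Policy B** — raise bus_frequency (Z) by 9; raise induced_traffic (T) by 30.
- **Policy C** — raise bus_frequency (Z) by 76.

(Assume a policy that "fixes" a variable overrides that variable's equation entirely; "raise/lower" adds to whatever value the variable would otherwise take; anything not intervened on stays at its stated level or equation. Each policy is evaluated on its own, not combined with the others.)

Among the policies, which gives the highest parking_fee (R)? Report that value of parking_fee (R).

1578

Policy A (G := -27, T + 13):
  G = -27
  Z = 131 + 6·(-27) = -31
  R = 201 + 3·(-31) = 108
Policy B (Z + 9, T + 30):
  G = 42
  Z = 131 + 6·42 (+9 from intervention) = 392
  R = 201 + 3·392 = 1377
Policy C (Z + 76):
  G = 42
  Z = 131 + 6·42 (+76 from intervention) = 459
  R = 201 + 3·459 = 1578
Comparing — Policy A: R=108, Policy B: R=1377, Policy C: R=1578. Highest is 1578 (Policy C).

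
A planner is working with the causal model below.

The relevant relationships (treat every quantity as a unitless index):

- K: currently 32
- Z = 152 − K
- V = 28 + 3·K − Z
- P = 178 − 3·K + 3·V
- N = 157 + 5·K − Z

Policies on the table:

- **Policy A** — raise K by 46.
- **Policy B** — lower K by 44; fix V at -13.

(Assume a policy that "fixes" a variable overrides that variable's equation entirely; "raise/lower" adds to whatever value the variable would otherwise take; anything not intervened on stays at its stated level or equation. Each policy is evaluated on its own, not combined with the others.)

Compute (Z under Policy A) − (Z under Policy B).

-90

Policy A (K + 46):
  K = 32 + 46 = 78
  Z = 152 − 78 = 74
Policy B (K − 44, V := -13):
  K = 32 − 44 = -12
  Z = 152 − (-12) = 164
Z: 74 − 164 = -90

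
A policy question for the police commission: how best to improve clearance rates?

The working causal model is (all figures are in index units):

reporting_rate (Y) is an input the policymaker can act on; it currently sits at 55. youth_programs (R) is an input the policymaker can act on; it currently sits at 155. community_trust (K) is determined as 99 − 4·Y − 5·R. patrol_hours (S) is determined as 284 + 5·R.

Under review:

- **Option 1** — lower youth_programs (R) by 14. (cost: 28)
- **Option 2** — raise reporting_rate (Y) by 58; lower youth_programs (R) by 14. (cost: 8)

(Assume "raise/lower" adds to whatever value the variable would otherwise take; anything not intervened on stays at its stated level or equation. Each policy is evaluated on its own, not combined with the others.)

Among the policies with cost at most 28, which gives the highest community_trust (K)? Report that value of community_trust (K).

Option 1 (R − 14):
  Y = 55
  R = 155 − 14 = 141
  K = 99 − 4·55 − 5·141 = -826
Option 2 (Y + 58, R − 14):
  Y = 55 + 58 = 113
  R = 155 − 14 = 141
  K = 99 − 4·113 − 5·141 = -1058
Comparing — Option 1: K=-826, Option 2: K=-1058. Highest is -826 (Option 1).

-826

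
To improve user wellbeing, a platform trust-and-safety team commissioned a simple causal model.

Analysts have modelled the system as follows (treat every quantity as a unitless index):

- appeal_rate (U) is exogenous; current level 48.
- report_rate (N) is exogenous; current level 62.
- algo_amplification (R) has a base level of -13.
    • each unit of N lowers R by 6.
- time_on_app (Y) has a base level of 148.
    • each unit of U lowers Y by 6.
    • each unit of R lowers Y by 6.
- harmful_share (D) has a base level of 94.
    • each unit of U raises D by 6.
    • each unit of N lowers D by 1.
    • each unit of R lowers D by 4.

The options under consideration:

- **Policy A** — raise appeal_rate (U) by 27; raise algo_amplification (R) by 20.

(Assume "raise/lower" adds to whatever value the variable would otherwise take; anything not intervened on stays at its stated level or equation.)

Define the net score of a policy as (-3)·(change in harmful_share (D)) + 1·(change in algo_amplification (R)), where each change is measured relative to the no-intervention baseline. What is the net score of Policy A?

-226

Baseline:
  U = 48
  N = 62
  R = -13 − 6·62 = -385
  D = 94 + 6·48 − 62 − 4·(-385) = 1860
Policy A (U + 27, R + 20):
  U = 48 + 27 = 75
  N = 62
  R = -13 − 6·62 (+20 from intervention) = -365
  D = 94 + 6·75 − 62 − 4·(-365) = 1942
ΔD = 1942 − 1860 = 82; ΔR = -365 − (-385) = 20
Score = (-3)·82 + 1·20 = -226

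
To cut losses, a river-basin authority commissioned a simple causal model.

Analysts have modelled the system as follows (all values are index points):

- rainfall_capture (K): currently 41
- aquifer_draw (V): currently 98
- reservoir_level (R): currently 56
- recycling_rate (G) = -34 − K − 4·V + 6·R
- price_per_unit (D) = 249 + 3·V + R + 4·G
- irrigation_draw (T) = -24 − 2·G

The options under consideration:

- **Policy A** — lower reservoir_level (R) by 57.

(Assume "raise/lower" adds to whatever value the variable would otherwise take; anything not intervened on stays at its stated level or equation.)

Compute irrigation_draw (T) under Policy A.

Policy A (R − 57):
  K = 41
  V = 98
  R = 56 − 57 = -1
  G = -34 − 41 − 4·98 + 6·(-1) = -473
  T = -24 − 2·(-473) = 922

922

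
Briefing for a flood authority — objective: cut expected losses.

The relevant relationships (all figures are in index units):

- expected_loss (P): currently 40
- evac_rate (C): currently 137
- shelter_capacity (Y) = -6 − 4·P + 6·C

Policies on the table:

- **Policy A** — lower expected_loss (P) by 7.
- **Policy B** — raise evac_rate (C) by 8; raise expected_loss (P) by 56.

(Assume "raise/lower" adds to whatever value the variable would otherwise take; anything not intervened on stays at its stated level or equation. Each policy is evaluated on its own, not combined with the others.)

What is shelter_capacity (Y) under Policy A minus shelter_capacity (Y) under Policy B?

Policy A (P − 7):
  P = 40 − 7 = 33
  C = 137
  Y = -6 − 4·33 + 6·137 = 684
Policy B (C + 8, P + 56):
  P = 40 + 56 = 96
  C = 137 + 8 = 145
  Y = -6 − 4·96 + 6·145 = 480
Y: 684 − 480 = 204

204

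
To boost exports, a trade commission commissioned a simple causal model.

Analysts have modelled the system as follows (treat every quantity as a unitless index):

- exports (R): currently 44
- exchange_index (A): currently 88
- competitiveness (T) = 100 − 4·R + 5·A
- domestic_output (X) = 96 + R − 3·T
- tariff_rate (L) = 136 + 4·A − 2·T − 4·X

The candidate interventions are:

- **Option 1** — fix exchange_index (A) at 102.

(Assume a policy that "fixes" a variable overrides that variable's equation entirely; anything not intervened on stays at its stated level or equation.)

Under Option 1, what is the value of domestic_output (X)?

Option 1 (A := 102):
  R = 44
  A = 102
  T = 100 − 4·44 + 5·102 = 434
  X = 96 + 44 − 3·434 = -1162

-1162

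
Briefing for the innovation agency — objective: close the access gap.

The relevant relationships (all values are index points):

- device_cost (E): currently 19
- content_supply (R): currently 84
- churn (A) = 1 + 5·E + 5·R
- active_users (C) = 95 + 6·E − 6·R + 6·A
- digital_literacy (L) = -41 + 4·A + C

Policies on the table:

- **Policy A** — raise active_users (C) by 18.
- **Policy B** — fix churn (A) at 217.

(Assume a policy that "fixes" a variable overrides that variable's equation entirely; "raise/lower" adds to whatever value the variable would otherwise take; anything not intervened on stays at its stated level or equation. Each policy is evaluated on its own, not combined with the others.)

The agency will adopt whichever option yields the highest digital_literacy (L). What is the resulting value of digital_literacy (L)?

Policy A (C + 18):
  E = 19
  R = 84
  A = 1 + 5·19 + 5·84 = 516
  C = 95 + 6·19 − 6·84 + 6·516 (+18 from intervention) = 2819
  L = -41 + 4·516 + 2819 = 4842
Policy B (A := 217):
  E = 19
  R = 84
  A = 217
  C = 95 + 6·19 − 6·84 + 6·217 = 1007
  L = -41 + 4·217 + 1007 = 1834
Comparing — Policy A: L=4842, Policy B: L=1834. Highest is 4842 (Policy A).

4842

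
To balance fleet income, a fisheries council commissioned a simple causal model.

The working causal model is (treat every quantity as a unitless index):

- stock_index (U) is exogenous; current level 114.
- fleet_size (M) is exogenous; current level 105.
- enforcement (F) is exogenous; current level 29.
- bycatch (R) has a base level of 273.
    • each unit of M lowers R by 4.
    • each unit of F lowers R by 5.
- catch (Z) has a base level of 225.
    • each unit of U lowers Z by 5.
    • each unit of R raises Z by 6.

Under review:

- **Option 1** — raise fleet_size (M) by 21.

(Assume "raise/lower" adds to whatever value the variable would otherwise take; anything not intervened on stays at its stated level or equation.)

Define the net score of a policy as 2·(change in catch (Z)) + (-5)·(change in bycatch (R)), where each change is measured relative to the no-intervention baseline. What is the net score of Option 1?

-588

Baseline:
  U = 114
  M = 105
  F = 29
  R = 273 − 4·105 − 5·29 = -292
  Z = 225 − 5·114 + 6·(-292) = -2097
Option 1 (M + 21):
  U = 114
  M = 105 + 21 = 126
  F = 29
  R = 273 − 4·126 − 5·29 = -376
  Z = 225 − 5·114 + 6·(-376) = -2601
ΔZ = -2601 − (-2097) = -504; ΔR = -376 − (-292) = -84
Score = 2·(-504) + (-5)·(-84) = -588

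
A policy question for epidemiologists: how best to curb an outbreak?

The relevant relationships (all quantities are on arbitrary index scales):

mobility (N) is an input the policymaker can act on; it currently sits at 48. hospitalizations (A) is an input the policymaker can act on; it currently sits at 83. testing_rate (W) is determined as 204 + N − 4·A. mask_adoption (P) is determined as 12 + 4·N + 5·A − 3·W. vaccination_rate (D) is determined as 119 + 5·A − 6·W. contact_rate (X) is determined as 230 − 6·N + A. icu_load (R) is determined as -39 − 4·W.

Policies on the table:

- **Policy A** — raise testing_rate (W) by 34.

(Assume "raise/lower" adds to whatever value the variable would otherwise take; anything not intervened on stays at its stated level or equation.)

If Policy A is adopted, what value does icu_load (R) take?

145

Policy A (W + 34):
  N = 48
  A = 83
  W = 204 + 48 − 4·83 (+34 from intervention) = -46
  R = -39 − 4·(-46) = 145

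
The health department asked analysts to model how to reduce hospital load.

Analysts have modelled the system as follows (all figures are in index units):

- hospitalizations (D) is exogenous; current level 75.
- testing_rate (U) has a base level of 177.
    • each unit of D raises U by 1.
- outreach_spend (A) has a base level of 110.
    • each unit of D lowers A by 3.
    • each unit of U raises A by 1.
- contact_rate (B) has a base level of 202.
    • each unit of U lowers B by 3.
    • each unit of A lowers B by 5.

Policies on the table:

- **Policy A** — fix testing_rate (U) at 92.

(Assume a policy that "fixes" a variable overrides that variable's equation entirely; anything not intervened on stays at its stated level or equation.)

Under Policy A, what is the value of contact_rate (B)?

Policy A (U := 92):
  D = 75
  U = 92
  A = 110 − 3·75 + 92 = -23
  B = 202 − 3·92 − 5·(-23) = 41

41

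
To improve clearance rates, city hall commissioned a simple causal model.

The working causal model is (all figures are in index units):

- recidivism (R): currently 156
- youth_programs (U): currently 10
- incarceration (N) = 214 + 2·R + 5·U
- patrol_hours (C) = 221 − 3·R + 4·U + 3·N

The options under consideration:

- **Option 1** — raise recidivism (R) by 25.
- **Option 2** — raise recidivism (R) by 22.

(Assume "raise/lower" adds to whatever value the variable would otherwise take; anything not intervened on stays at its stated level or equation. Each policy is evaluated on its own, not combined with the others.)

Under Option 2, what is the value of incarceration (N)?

Option 2 (R + 22):
  R = 156 + 22 = 178
  U = 10
  N = 214 + 2·178 + 5·10 = 620

620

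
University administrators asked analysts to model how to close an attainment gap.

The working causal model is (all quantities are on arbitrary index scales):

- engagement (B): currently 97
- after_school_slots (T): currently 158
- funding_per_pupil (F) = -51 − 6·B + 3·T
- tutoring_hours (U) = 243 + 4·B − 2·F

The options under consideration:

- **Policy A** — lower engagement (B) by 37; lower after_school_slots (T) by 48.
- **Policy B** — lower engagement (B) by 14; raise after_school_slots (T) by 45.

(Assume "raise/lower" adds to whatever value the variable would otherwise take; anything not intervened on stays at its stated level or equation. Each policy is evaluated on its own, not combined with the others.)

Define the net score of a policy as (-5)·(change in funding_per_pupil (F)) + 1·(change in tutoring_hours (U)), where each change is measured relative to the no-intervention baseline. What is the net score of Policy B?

Baseline:
  B = 97
  T = 158
  F = -51 − 6·97 + 3·158 = -159
  U = 243 + 4·97 − 2·(-159) = 949
Policy B (B − 14, T + 45):
  B = 97 − 14 = 83
  T = 158 + 45 = 203
  F = -51 − 6·83 + 3·203 = 60
  U = 243 + 4·83 − 2·60 = 455
ΔF = 60 − (-159) = 219; ΔU = 455 − 949 = -494
Score = (-5)·219 + 1·(-494) = -1589

-1589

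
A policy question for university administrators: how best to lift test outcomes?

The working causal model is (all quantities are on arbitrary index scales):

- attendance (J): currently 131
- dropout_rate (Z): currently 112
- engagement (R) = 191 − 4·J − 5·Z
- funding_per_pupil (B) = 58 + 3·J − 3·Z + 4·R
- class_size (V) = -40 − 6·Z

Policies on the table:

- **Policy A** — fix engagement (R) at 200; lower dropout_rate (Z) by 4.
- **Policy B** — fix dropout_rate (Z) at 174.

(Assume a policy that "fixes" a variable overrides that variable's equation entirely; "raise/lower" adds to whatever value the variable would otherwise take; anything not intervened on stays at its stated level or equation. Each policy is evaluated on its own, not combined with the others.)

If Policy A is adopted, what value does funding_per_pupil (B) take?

927

Policy A (R := 200, Z − 4):
  J = 131
  Z = 112 − 4 = 108
  R = 200
  B = 58 + 3·131 − 3·108 + 4·200 = 927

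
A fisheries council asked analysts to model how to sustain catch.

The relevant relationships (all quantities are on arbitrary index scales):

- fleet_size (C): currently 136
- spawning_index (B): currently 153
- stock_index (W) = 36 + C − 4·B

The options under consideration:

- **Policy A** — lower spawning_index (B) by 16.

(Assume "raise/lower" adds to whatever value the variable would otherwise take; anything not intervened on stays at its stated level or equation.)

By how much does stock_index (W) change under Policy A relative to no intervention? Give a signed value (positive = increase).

64

Baseline:
  C = 136
  B = 153
  W = 36 + 136 − 4·153 = -440
Policy A (B − 16):
  C = 136
  B = 153 − 16 = 137
  W = 36 + 136 − 4·137 = -376
Change in W: -376 − (-440) = 64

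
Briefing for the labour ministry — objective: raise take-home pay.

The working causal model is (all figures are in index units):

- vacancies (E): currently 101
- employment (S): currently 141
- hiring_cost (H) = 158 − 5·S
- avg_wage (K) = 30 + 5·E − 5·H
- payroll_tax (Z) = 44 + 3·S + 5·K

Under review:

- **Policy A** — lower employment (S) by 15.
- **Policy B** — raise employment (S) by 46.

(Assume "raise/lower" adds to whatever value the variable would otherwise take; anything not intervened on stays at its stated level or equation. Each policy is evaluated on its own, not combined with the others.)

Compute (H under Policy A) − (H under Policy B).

305

Policy A (S − 15):
  S = 141 − 15 = 126
  H = 158 − 5·126 = -472
Policy B (S + 46):
  S = 141 + 46 = 187
  H = 158 − 5·187 = -777
H: -472 − (-777) = 305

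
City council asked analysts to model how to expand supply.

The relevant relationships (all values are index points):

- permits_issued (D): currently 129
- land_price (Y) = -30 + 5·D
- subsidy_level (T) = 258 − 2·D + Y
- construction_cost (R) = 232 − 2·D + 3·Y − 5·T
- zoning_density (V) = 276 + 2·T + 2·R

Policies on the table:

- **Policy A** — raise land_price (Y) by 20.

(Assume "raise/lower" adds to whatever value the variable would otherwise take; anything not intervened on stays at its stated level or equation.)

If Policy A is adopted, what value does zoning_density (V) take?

-1046

Policy A (Y + 20):
  D = 129
  Y = -30 + 5·129 (+20 from intervention) = 635
  T = 258 − 2·129 + 635 = 635
  R = 232 − 2·129 + 3·635 − 5·635 = -1296
  V = 276 + 2·635 + 2·(-1296) = -1046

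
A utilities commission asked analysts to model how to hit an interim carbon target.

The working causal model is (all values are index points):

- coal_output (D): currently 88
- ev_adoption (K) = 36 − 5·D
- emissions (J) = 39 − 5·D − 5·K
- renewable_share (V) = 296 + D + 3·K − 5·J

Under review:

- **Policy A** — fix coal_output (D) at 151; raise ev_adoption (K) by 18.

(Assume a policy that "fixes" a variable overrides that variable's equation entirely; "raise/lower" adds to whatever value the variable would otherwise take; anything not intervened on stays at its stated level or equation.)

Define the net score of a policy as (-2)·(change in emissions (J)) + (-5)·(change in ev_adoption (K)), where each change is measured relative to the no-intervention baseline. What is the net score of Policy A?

Baseline:
  D = 88
  K = 36 − 5·88 = -404
  J = 39 − 5·88 − 5·(-404) = 1619
Policy A (D := 151, K + 18):
  D = 151
  K = 36 − 5·151 (+18 from intervention) = -701
  J = 39 − 5·151 − 5·(-701) = 2789
ΔJ = 2789 − 1619 = 1170; ΔK = -701 − (-404) = -297
Score = (-2)·1170 + (-5)·(-297) = -855

-855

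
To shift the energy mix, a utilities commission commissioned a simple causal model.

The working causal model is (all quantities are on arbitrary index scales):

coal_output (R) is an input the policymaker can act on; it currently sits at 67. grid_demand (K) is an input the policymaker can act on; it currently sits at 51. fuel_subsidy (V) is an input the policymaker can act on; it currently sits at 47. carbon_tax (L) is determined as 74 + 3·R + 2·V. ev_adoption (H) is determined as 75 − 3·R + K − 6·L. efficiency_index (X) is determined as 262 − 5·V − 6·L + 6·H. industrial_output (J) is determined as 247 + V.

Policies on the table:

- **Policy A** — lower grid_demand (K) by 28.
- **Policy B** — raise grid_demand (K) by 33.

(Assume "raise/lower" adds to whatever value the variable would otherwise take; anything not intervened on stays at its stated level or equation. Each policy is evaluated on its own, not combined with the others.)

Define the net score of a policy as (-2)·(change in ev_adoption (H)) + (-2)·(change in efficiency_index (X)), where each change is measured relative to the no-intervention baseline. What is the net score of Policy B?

Baseline:
  R = 67
  K = 51
  V = 47
  L = 74 + 3·67 + 2·47 = 369
  H = 75 − 3·67 + 51 − 6·369 = -2289
  X = 262 − 5·47 − 6·369 + 6·(-2289) = -15921
Policy B (K + 33):
  R = 67
  K = 51 + 33 = 84
  V = 47
  L = 74 + 3·67 + 2·47 = 369
  H = 75 − 3·67 + 84 − 6·369 = -2256
  X = 262 − 5·47 − 6·369 + 6·(-2256) = -15723
ΔH = -2256 − (-2289) = 33; ΔX = -15723 − (-15921) = 198
Score = (-2)·33 + (-2)·198 = -462

-462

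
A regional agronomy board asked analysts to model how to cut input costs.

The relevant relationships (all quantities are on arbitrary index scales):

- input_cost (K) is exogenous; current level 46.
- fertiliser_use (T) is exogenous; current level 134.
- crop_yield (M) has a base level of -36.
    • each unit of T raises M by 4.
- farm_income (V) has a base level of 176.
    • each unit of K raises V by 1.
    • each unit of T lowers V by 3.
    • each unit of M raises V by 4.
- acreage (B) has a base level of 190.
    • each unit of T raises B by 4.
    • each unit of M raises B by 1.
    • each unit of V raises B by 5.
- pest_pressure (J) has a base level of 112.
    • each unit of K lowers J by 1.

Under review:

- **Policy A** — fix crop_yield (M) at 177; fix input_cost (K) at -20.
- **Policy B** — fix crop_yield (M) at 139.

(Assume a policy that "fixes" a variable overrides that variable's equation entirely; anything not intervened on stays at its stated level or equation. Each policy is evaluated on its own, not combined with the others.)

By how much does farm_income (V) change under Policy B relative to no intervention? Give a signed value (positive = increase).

-1444

Baseline:
  K = 46
  T = 134
  M = -36 + 4·134 = 500
  V = 176 + 46 − 3·134 + 4·500 = 1820
Policy B (M := 139):
  K = 46
  T = 134
  M = 139
  V = 176 + 46 − 3·134 + 4·139 = 376
Change in V: 376 − 1820 = -1444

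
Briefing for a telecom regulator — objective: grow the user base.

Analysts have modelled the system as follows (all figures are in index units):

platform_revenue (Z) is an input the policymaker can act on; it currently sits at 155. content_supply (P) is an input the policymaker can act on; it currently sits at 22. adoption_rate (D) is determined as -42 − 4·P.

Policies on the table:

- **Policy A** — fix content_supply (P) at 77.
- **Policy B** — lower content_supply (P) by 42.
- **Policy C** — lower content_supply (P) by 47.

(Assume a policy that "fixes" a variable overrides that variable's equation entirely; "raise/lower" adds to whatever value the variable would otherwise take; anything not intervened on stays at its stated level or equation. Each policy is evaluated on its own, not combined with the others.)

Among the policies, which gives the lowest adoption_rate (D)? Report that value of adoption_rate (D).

-350

Policy A (P := 77):
  P = 77
  D = -42 − 4·77 = -350
Policy B (P − 42):
  P = 22 − 42 = -20
  D = -42 − 4·(-20) = 38
Policy C (P − 47):
  P = 22 − 47 = -25
  D = -42 − 4·(-25) = 58
Comparing — Policy A: D=-350, Policy B: D=38, Policy C: D=58. Lowest is -350 (Policy A).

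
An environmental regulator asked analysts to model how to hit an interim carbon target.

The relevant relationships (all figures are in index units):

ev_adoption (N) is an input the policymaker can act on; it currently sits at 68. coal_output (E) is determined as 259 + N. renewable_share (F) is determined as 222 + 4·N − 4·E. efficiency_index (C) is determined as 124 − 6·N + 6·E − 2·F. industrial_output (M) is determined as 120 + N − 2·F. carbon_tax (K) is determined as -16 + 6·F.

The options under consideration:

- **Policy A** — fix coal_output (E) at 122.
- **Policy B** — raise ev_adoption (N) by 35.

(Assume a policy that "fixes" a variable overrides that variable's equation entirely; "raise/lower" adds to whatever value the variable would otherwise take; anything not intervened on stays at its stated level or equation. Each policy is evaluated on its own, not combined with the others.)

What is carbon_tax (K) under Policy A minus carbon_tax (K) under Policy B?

Policy A (E := 122):
  N = 68
  E = 122
  F = 222 + 4·68 − 4·122 = 6
  K = -16 + 6·6 = 20
Policy B (N + 35):
  N = 68 + 35 = 103
  E = 259 + 103 = 362
  F = 222 + 4·103 − 4·362 = -814
  K = -16 + 6·(-814) = -4900
K: 20 − (-4900) = 4920

4920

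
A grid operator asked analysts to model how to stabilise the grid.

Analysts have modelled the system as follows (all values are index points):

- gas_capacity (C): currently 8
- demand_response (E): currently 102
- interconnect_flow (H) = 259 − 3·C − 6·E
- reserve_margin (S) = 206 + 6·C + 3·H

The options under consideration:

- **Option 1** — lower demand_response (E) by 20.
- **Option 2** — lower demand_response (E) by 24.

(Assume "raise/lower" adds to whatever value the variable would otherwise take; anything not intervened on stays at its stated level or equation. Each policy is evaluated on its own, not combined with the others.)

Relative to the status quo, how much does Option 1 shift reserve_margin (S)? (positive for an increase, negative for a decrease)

360

Baseline:
  C = 8
  E = 102
  H = 259 − 3·8 − 6·102 = -377
  S = 206 + 6·8 + 3·(-377) = -877
Option 1 (E − 20):
  C = 8
  E = 102 − 20 = 82
  H = 259 − 3·8 − 6·82 = -257
  S = 206 + 6·8 + 3·(-257) = -517
Change in S: -517 − (-877) = 360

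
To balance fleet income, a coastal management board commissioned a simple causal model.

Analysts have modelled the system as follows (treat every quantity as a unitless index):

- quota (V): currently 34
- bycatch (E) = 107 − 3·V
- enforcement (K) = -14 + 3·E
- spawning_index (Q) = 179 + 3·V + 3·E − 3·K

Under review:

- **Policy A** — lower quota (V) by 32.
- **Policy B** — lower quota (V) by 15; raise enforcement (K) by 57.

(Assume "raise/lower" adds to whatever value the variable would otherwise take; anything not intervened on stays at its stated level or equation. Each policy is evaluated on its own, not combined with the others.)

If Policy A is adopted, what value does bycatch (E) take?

101

Policy A (V − 32):
  V = 34 − 32 = 2
  E = 107 − 3·2 = 101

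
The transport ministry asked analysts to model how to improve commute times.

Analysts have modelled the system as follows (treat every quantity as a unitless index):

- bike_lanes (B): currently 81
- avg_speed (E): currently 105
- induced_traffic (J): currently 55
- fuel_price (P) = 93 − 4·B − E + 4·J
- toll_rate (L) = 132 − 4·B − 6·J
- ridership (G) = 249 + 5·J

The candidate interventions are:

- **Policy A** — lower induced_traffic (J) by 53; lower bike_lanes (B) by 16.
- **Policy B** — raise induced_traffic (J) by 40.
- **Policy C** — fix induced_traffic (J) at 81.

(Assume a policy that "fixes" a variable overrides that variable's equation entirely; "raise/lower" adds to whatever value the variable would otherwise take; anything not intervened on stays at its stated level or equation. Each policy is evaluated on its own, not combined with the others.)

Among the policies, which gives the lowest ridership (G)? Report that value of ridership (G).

Policy A (J − 53, B − 16):
  J = 55 − 53 = 2
  G = 249 + 5·2 = 259
Policy B (J + 40):
  J = 55 + 40 = 95
  G = 249 + 5·95 = 724
Policy C (J := 81):
  J = 81
  G = 249 + 5·81 = 654
Comparing — Policy A: G=259, Policy B: G=724, Policy C: G=654. Lowest is 259 (Policy A).

259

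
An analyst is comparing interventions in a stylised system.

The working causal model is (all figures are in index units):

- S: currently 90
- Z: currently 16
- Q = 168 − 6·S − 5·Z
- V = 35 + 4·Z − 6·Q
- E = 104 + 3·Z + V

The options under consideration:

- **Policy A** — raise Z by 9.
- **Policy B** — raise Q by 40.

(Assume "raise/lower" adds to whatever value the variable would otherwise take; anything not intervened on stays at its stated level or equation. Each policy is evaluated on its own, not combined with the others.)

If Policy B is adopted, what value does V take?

2571

Policy B (Q + 40):
  S = 90
  Z = 16
  Q = 168 − 6·90 − 5·16 (+40 from intervention) = -412
  V = 35 + 4·16 − 6·(-412) = 2571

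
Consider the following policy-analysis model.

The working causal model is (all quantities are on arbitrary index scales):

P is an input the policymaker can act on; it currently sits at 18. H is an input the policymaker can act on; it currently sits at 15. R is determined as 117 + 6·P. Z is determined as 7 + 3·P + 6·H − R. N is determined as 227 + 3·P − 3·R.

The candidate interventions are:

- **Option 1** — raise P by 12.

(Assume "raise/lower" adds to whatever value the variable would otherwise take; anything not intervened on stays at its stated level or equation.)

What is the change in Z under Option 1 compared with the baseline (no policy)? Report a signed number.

Baseline:
  P = 18
  H = 15
  R = 117 + 6·18 = 225
  Z = 7 + 3·18 + 6·15 − 225 = -74
Option 1 (P + 12):
  P = 18 + 12 = 30
  H = 15
  R = 117 + 6·30 = 297
  Z = 7 + 3·30 + 6·15 − 297 = -110
Change in Z: -110 − (-74) = -36

-36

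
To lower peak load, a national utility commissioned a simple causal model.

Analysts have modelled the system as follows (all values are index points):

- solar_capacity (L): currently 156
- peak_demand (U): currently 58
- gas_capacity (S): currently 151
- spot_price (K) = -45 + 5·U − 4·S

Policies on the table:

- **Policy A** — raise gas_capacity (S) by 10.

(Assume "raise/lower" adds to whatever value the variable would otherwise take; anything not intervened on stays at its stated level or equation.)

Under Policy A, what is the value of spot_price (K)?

-399

Policy A (S + 10):
  U = 58
  S = 151 + 10 = 161
  K = -45 + 5·58 − 4·161 = -399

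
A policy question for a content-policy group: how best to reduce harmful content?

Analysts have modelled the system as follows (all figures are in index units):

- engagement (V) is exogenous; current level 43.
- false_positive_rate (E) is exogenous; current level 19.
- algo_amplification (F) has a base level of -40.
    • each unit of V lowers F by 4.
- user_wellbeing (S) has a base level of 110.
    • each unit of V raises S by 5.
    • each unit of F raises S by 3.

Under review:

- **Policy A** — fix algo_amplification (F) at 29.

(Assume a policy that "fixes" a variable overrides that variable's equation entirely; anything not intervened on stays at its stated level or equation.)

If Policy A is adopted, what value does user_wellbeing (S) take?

Policy A (F := 29):
  V = 43
  F = 29
  S = 110 + 5·43 + 3·29 = 412

412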